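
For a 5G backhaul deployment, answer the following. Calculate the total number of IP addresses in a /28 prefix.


Given: CIDR prefix /28
Host bits = 32 - 28 = 4
Total addresses = 2^4 = 16

16


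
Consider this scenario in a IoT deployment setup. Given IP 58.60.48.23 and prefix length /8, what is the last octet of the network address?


Given: IP = 58.60.48.23, prefix = /8
Subnet mask = 255.0.0.0
Last octet of IP: 23
Last octet of mask: 0
Network last octet = 23 AND 0 = 0

0


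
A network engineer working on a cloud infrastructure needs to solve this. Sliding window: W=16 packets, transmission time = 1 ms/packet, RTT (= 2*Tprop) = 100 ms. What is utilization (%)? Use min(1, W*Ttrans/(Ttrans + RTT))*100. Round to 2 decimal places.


Given: W = 16, Ttrans = 1 ms, RTT = 100 ms (= 2 * Tprop, Tprop = 50 ms)
Cycle time = Ttrans + RTT = 1 + 100 = 101 ms (first packet sent until its ACK returns)
W * Ttrans = 16 * 1 = 16 ms of sending per cycle
W * Ttrans / (Ttrans + RTT) = 16 / 101 = 0.158416
U = min(1, 0.158416) = 0.158416
U% = 15.84%

15.84


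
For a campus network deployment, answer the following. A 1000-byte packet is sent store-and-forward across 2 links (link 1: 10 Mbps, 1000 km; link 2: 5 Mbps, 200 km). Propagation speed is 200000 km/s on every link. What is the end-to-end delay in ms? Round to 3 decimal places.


Packet = 1000 bytes = 8000 bits. Store-and-forward: sum (t_trans + t_prop) per link.
Link 1: t_trans = 8000/(10*10^6) s = 0.8000 ms; t_prop = 1000/200000 s = 5.0000 ms; subtotal = 5.8000 ms
Link 2: t_trans = 8000/(5*10^6) s = 1.6000 ms; t_prop = 200/200000 s = 1.0000 ms; subtotal = 2.6000 ms
End-to-end = 5.8000 + 2.6000 = 8.4000 ms -> 8.400 ms (3 dp)

8.400


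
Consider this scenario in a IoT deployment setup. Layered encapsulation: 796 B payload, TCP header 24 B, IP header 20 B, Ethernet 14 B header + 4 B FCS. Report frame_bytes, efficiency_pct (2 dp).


TCP segment = 796 + 24 = 820 B
IP packet = 820 + 20 = 840 B
Ethernet frame = 840 + 14 + 4 = 858 B
Efficiency = app / frame = 796 / 858 = 0.927739 = 92.7739% -> 92.77% (2 dp)

858, 92.77


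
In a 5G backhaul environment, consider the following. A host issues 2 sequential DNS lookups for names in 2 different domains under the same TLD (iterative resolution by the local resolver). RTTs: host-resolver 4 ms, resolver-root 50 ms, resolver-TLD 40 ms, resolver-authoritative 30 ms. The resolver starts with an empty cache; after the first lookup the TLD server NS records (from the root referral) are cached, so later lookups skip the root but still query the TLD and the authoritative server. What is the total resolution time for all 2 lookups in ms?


Lookup 1 (cold cache): local + root + TLD + auth = 4 + 50 + 40 + 30 = 124 ms
Lookups 2..2 (TLD NS cached -> skip root; new domain -> still ask TLD and auth): local + TLD + auth = 4 + 40 + 30 = 74 ms each
Remaining 1 lookups: 1 * 74 = 74 ms
Total = 124 + 74 = 198 ms

198


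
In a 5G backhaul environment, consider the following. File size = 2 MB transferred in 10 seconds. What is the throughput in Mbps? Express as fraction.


Given: file = 2 MB, time = 10 s
File in Mb = 2 * 8 = 16 Mb
Throughput = 16 / 10 Mbps
Throughput = 8/5 Mbps

8/5


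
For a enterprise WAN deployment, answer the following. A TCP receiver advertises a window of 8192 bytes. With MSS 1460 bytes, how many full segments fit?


Given: RWND = 8192 bytes, MSS = 1460 bytes
Full segments = floor(RWND / MSS)
Full segments = floor(8192 / 1460)
Full segments = floor(5.611) = 5

5


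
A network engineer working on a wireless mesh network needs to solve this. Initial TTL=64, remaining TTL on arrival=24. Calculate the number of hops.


Given: initial TTL = 64, received TTL = 24
Hops = initial TTL - received TTL
Hops = 64 - 24 = 40

40


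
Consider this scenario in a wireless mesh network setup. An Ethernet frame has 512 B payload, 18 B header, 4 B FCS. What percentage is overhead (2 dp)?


Given: payload = 512 B, header = 18 B, trailer = 4 B
Overhead bytes = header + trailer = 18 + 4 = 22
Total frame = payload + overhead = 512 + 22 = 534
Overhead % = 22 / 534 * 100 = 4.1199% -> 4.12% (2 dp)

4.12


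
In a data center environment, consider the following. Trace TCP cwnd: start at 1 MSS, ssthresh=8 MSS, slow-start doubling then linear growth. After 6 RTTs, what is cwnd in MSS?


RTT 0: cwnd = 1 MSS (initial)
RTT 1: cwnd = 2 MSS (slow start, doubled)
RTT 2: cwnd = 4 MSS (slow start, doubled)
RTT 3: cwnd = 8 MSS (slow start, doubled)
RTT 4: cwnd = 9 MSS (congestion avoidance, +1)
RTT 5: cwnd = 10 MSS (congestion avoidance, +1)
RTT 6: cwnd = 11 MSS (congestion avoidance, +1)

11


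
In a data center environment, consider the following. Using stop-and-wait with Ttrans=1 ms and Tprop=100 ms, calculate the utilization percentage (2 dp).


Given: Ttrans = 1 ms, Tprop = 100 ms
RTT = 2 * Tprop = 2 * 100 = 200 ms
U = Ttrans / (Ttrans + RTT)
U = 1 / (1 + 200)
U = 1 / 201 = 0.004975
U% = 0.50%

0.50


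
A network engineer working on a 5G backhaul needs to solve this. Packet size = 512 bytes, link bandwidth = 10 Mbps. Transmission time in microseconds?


Given: packet = 512 bytes, bandwidth = 10 Mbps
Packet in bits = 512 * 8 = 4096 bits
Bandwidth = 10 * 10^6 = 10000000 bps
Time = 4096 / 10000000 seconds
Time in us = 4096 * 10^6 / 10000000 = 409.6

409.6


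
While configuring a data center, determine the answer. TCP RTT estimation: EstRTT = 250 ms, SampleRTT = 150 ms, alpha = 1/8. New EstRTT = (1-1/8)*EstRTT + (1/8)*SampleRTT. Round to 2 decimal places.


Given: EstRTT = 250 ms, SampleRTT = 150 ms, alpha = 1/8
New EstRTT = (1 - alpha) * EstRTT + alpha * SampleRTT
(7/8) * 250 = 218.75
(1/8) * 150 = 18.75
New EstRTT = 218.75 + 18.75 = 237.5 ms -> 237.50 ms (2 dp)

237.50


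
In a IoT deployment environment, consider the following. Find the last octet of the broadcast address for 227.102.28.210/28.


Given: IP = 227.102.28.210, prefix = /28
Host bits = 32 - 28 = 4
Network last octet = 210 AND mask = 208
Host part size = 2^4 - 1 = 15
Broadcast last octet = 208 OR 15 = 223

223


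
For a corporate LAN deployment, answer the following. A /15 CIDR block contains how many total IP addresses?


Given: CIDR prefix /15
Host bits = 32 - 15 = 17
Total addresses = 2^17 = 131072

131072


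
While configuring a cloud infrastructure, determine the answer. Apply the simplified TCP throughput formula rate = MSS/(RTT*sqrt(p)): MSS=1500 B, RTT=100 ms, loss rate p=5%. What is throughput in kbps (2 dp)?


Given: MSS = 1500 bytes, RTT = 100 ms, loss = 5%
RTT in seconds = 100 / 1000 = 0.1
Loss rate = 5% = 0.05
sqrt(loss) = sqrt(0.05) = 0.223606797750
Throughput (bytes/s) = 1500 / (0.1 * 0.223606797750) = 67082.0393
Throughput (kbps) = 67082.0393 * 8 / 1000 = 536.656315 -> 536.66 kbps (2 dp)

536.66


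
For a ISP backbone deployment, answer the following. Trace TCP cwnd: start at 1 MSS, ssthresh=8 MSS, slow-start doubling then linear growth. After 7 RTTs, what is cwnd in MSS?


RTT 0: cwnd = 1 MSS (initial)
RTT 1: cwnd = 2 MSS (slow start, doubled)
RTT 2: cwnd = 4 MSS (slow start, doubled)
RTT 3: cwnd = 8 MSS (slow start, doubled)
RTT 4: cwnd = 9 MSS (congestion avoidance, +1)
RTT 5: cwnd = 10 MSS (congestion avoidance, +1)
RTT 6: cwnd = 11 MSS (congestion avoidance, +1)
RTT 7: cwnd = 12 MSS (congestion avoidance, +1)

12


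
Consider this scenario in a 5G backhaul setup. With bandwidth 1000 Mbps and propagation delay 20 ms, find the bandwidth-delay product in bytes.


Given: bandwidth = 1000 Mbps, delay = 20 ms
BDP in bits = 1000 * 10^6 * 20 / 1000
BDP in bits = 20000000
BDP in bytes = 20000000 / 8 = 2500000

2500000


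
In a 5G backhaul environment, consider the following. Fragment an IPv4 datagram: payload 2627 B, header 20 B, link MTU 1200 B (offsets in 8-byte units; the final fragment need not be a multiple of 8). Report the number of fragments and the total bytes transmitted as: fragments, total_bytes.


Max data per non-final fragment = floor((MTU - header)/8)*8 = floor((1200 - 20)/8)*8 = floor(1180/8)*8 = 1176 B
Final fragment needs no 8-byte alignment: it can carry up to MTU - header = 1180 B
Non-final fragments needed = ceil((payload - 1180) / 1176) = ceil(1447/1176) = ceil(1.2304) = 2
Number of fragments = 2 + 1 = 3
Fragment sizes (data): 2 * 1176 B + 275 B (last, 275 <= 1180 OK)
Total bytes sent = payload + n_frags * header = 2627 + 3*20 = 2627 + 60 = 2687 B

3, 2687


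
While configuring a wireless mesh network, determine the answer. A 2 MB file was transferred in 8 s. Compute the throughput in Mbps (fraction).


Given: file = 2 MB, time = 8 s
File in Mb = 2 * 8 = 16 Mb
Throughput = 16 / 8 Mbps
Throughput = 2 Mbps

2


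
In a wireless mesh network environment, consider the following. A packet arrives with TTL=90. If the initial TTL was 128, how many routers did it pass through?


Given: initial TTL = 128, received TTL = 90
Hops = initial TTL - received TTL
Hops = 128 - 90 = 38

38


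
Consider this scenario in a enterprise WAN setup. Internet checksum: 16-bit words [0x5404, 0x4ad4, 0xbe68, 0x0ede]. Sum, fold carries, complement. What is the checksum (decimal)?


Given words: [0x5404, 0x4ad4, 0xbe68, 0x0ede]
Step 1: Sum all words
Raw sum = 21508 + 19156 + 48744 + 3806 = 93214
Step 2: Fold carry: (27678 + 1) = 27679
One's complement = ~27679 & 0xFFFF = 37856

37856


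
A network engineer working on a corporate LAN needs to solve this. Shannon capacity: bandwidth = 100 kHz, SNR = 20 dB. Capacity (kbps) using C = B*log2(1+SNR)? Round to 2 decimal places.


Given: B = 100 kHz, SNR = 20 dB
SNR linear = 10^(20/10) = 100
1 + SNR = 101
log2(101) = 6.6582114828
C = 100 * 1000 * 6.6582114828 = 665821.1483 bps
C = 665.821148 kbps -> 665.82 kbps (2 dp)

665.82


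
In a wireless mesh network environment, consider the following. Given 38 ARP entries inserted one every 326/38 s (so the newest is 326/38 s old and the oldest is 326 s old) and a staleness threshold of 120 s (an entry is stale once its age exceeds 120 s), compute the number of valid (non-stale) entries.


Ages are k * 326/38 s for k = 1..38 (spacing = 8.5789 s).
Entry k is valid iff k * 326/38 <= 120 iff k <= 38 * 120 / 326 = 13.9877
n_valid = floor(13.9877) = 13
(n_stale = 38 - 13 = 25)

13


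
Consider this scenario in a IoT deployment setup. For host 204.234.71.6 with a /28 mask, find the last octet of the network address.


Given: IP = 204.234.71.6, prefix = /28
Subnet mask = 255.255.255.240
Last octet of IP: 6
Last octet of mask: 240
Network last octet = 6 AND 240 = 0

0


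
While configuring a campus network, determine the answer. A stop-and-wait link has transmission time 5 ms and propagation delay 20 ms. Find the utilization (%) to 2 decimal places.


Given: Ttrans = 5 ms, Tprop = 20 ms
RTT = 2 * Tprop = 2 * 20 = 40 ms
U = Ttrans / (Ttrans + RTT)
U = 5 / (5 + 40)
U = 5 / 45 = 0.111111
U% = 11.11%

11.11


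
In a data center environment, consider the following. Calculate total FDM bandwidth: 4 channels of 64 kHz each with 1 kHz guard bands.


Given: 4 channels, 64 kHz each, guard = 1 kHz
Channel bandwidth = 4 * 64 = 256 kHz
Guard bands = 3 gaps * 1 kHz = 3 kHz
Total = 256 + 3 = 259 kHz

259


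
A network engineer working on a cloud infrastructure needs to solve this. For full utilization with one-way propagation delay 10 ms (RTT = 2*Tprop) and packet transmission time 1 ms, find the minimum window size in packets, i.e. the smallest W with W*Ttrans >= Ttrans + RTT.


Given: Ttrans = 1 ms, RTT = 20 ms (= 2 * Tprop, Tprop = 10 ms)
Time until first ACK returns = Ttrans + RTT = 1 + 20 = 21 ms
Need W * Ttrans >= Ttrans + RTT  ->  W >= (Ttrans + RTT) / Ttrans
(Ttrans + RTT) / Ttrans = 21 / 1 = 21
W_min = ceil(21) = 21

21


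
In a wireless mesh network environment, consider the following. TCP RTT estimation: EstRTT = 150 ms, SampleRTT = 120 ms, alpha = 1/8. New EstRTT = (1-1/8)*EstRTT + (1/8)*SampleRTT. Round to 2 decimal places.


Given: EstRTT = 150 ms, SampleRTT = 120 ms, alpha = 1/8
New EstRTT = (1 - alpha) * EstRTT + alpha * SampleRTT
(7/8) * 150 = 131.25
(1/8) * 120 = 15
New EstRTT = 131.25 + 15 = 146.25 ms -> 146.25 ms (2 dp)

146.25


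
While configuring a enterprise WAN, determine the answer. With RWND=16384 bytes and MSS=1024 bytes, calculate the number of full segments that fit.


Given: RWND = 16384 bytes, MSS = 1024 bytes
Full segments = floor(RWND / MSS)
Full segments = floor(16384 / 1024)
Full segments = floor(16.0) = 16

16


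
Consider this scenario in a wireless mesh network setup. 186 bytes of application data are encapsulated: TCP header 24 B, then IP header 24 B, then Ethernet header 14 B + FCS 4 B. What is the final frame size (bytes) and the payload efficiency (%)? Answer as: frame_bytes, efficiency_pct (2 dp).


TCP segment = 186 + 24 = 210 B
IP packet = 210 + 24 = 234 B
Ethernet frame = 234 + 14 + 4 = 252 B
Efficiency = app / frame = 186 / 252 = 0.738095 = 73.8095% -> 73.81% (2 dp)

252, 73.81


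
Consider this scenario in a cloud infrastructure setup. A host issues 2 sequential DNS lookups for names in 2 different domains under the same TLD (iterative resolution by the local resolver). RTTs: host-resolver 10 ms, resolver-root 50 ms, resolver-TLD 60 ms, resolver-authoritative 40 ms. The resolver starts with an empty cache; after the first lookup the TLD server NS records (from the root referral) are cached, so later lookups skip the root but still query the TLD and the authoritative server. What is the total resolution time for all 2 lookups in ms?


Lookup 1 (cold cache): local + root + TLD + auth = 10 + 50 + 60 + 40 = 160 ms
Lookups 2..2 (TLD NS cached -> skip root; new domain -> still ask TLD and auth): local + TLD + auth = 10 + 60 + 40 = 110 ms each
Remaining 1 lookups: 1 * 110 = 110 ms
Total = 160 + 110 = 270 ms

270


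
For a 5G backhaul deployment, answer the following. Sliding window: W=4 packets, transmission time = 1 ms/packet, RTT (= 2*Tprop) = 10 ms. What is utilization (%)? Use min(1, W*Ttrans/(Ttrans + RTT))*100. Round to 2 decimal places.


Given: W = 4, Ttrans = 1 ms, RTT = 10 ms (= 2 * Tprop, Tprop = 5 ms)
Cycle time = Ttrans + RTT = 1 + 10 = 11 ms (first packet sent until its ACK returns)
W * Ttrans = 4 * 1 = 4 ms of sending per cycle
W * Ttrans / (Ttrans + RTT) = 4 / 11 = 0.363636
U = min(1, 0.363636) = 0.363636
U% = 36.36%

36.36


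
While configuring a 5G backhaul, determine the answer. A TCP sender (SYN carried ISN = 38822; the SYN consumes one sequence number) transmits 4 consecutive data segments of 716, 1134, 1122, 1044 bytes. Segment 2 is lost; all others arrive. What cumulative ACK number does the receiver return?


SYN uses sequence number 38822; first data byte = ISN + 1 = 38823.
Segment 1: SEQ = 38823, len = 716 B, covers [38823, 39538]
Segment 2: SEQ = 39539, len = 1134 B, covers [39539, 40672] [LOST]
Segment 3: SEQ = 40673, len = 1122 B, covers [40673, 41794]
Segment 4: SEQ = 41795, len = 1044 B, covers [41795, 42838]
In-order data received: bytes [38823, 39538] (segments 1..1).
Segment 2 missing -> gap begins at byte 39539; later segments buffered out of order.
Cumulative ACK = next expected in-order byte = 38823 + 716 = 39539

39539


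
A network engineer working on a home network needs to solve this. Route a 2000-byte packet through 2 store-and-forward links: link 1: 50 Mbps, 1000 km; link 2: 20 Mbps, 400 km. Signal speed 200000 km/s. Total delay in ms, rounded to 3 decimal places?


Packet = 2000 bytes = 16000 bits. Store-and-forward: sum (t_trans + t_prop) per link.
Link 1: t_trans = 16000/(50*10^6) s = 0.3200 ms; t_prop = 1000/200000 s = 5.0000 ms; subtotal = 5.3200 ms
Link 2: t_trans = 16000/(20*10^6) s = 0.8000 ms; t_prop = 400/200000 s = 2.0000 ms; subtotal = 2.8000 ms
End-to-end = 5.3200 + 2.8000 = 8.1200 ms -> 8.120 ms (3 dp)

8.120


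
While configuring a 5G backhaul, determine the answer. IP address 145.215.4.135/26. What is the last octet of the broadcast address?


Given: IP = 145.215.4.135, prefix = /26
Host bits = 32 - 26 = 6
Network last octet = 135 AND mask = 128
Host part size = 2^6 - 1 = 63
Broadcast last octet = 128 OR 63 = 191

191


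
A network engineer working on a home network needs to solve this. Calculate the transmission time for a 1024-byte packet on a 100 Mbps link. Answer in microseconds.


Given: packet = 1024 bytes, bandwidth = 100 Mbps
Packet in bits = 1024 * 8 = 8192 bits
Bandwidth = 100 * 10^6 = 100000000 bps
Time = 8192 / 100000000 seconds
Time in us = 8192 * 10^6 / 100000000 = 81.92

81.92


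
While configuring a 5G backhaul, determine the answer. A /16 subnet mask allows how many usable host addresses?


Given: subnet mask /16
Host bits = 32 - 16 = 16
Total addresses = 2^16 = 65536
Usable hosts = 65536 - 2 (network + broadcast) = 65534

65534


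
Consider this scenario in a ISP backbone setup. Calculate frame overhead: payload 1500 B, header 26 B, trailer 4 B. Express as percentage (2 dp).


Given: payload = 1500 B, header = 26 B, trailer = 4 B
Overhead bytes = header + trailer = 26 + 4 = 30
Total frame = payload + overhead = 1500 + 30 = 1530
Overhead % = 30 / 1530 * 100 = 1.9608% -> 1.96% (2 dp)

1.96


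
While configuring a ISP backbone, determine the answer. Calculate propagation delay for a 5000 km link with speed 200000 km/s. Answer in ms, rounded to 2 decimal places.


Given: distance = 5000 km, speed = 200000 km/s
Delay = distance / speed = 5000 / 200000 seconds
Delay in ms = 5000 * 1000 / 200000
Delay = 25.0000 ms
Rounded to 2 dp = 25.00 ms

25.00


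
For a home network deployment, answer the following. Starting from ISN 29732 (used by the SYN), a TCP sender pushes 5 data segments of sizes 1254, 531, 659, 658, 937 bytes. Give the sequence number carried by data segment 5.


The SYN occupies sequence number ISN = 29732, so the first data byte is ISN + 1 = 29733.
SEQ of data segment i = (ISN + 1) + sum of payload sizes of segments 1..i-1.
Segment 1: SEQ = 29733, payload = 1254 bytes
Segment 2: SEQ = 30987, payload = 531 bytes
Segment 3: SEQ = 31518, payload = 659 bytes
Segment 4: SEQ = 32177, payload = 658 bytes
Segment 5: SEQ = 32835, payload = 937 bytes
SEQ of segment 5 = 29733 + 1254 + 531 + 659 + 658 = 32835

32835


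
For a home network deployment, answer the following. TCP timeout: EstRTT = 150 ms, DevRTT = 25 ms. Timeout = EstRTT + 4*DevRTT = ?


Given: EstRTT = 150 ms, DevRTT = 25 ms
Timeout = EstRTT + 4 * DevRTT
4 * DevRTT = 4 * 25 = 100
Timeout = 150 + 100 = 250 ms

250


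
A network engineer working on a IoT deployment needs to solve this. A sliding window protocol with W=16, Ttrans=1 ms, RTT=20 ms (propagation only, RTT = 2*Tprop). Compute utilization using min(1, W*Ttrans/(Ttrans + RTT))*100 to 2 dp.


Given: W = 16, Ttrans = 1 ms, RTT = 20 ms (= 2 * Tprop, Tprop = 10 ms)
Cycle time = Ttrans + RTT = 1 + 20 = 21 ms (first packet sent until its ACK returns)
W * Ttrans = 16 * 1 = 16 ms of sending per cycle
W * Ttrans / (Ttrans + RTT) = 16 / 21 = 0.761905
U = min(1, 0.761905) = 0.761905
U% = 76.19%

76.19


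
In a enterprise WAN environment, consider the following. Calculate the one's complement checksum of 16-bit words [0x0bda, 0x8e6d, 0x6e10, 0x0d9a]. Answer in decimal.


Given words: [0x0bda, 0x8e6d, 0x6e10, 0x0d9a]
Step 1: Sum all words
Raw sum = 3034 + 36461 + 28176 + 3482 = 71153
Step 2: Fold carry: (5617 + 1) = 5618
One's complement = ~5618 & 0xFFFF = 59917

59917


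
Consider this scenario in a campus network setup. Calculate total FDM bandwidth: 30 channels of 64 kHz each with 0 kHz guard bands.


Given: 30 channels, 64 kHz each, guard = 0 kHz
Channel bandwidth = 30 * 64 = 1920 kHz
Guard bands = 29 gaps * 0 kHz = 0 kHz
Total = 1920 + 0 = 1920 kHz

1920


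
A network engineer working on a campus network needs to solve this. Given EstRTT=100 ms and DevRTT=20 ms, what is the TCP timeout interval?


Given: EstRTT = 100 ms, DevRTT = 20 ms
Timeout = EstRTT + 4 * DevRTT
4 * DevRTT = 4 * 20 = 80
Timeout = 100 + 80 = 180 ms

180


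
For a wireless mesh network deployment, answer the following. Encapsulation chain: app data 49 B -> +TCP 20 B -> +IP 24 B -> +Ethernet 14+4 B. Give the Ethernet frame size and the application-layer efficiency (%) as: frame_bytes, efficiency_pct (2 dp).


TCP segment = 49 + 20 = 69 B
IP packet = 69 + 24 = 93 B
Ethernet frame = 93 + 14 + 4 = 111 B
Efficiency = app / frame = 49 / 111 = 0.441441 = 44.1441% -> 44.14% (2 dp)

111, 44.14


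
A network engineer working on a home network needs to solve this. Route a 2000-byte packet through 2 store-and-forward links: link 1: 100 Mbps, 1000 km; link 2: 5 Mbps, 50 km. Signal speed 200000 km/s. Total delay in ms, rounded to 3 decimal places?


Packet = 2000 bytes = 16000 bits. Store-and-forward: sum (t_trans + t_prop) per link.
Link 1: t_trans = 16000/(100*10^6) s = 0.1600 ms; t_prop = 1000/200000 s = 5.0000 ms; subtotal = 5.1600 ms
Link 2: t_trans = 16000/(5*10^6) s = 3.2000 ms; t_prop = 50/200000 s = 0.2500 ms; subtotal = 3.4500 ms
End-to-end = 5.1600 + 3.4500 = 8.6100 ms -> 8.610 ms (3 dp)

8.610


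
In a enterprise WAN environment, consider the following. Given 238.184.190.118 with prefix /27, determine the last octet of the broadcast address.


Given: IP = 238.184.190.118, prefix = /27
Host bits = 32 - 27 = 5
Network last octet = 118 AND mask = 96
Host part size = 2^5 - 1 = 31
Broadcast last octet = 96 OR 31 = 127

127


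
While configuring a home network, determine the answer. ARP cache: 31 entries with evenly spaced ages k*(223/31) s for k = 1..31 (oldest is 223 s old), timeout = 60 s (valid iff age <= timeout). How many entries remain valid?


Ages are k * 223/31 s for k = 1..31 (spacing = 7.1935 s).
Entry k is valid iff k * 223/31 <= 60 iff k <= 31 * 60 / 223 = 8.3408
n_valid = floor(8.3408) = 8
(n_stale = 31 - 8 = 23)

8


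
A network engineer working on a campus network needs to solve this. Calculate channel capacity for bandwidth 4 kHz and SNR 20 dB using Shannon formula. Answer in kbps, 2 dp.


Given: B = 4 kHz, SNR = 20 dB
SNR linear = 10^(20/10) = 100
1 + SNR = 101
log2(101) = 6.6582114828
C = 4 * 1000 * 6.6582114828 = 26632.8459 bps
C = 26.632846 kbps -> 26.63 kbps (2 dp)

26.63


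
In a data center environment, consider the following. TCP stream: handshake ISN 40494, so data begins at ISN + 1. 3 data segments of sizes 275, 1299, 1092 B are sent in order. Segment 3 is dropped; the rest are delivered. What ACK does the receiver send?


SYN uses sequence number 40494; first data byte = ISN + 1 = 40495.
Segment 1: SEQ = 40495, len = 275 B, covers [40495, 40769]
Segment 2: SEQ = 40770, len = 1299 B, covers [40770, 42068]
Segment 3: SEQ = 42069, len = 1092 B, covers [42069, 43160] [LOST]
In-order data received: bytes [40495, 42068] (segments 1..2).
Segment 3 missing -> gap begins at byte 42069.
Cumulative ACK = next expected in-order byte = 40495 + 275 + 1299 = 42069

42069


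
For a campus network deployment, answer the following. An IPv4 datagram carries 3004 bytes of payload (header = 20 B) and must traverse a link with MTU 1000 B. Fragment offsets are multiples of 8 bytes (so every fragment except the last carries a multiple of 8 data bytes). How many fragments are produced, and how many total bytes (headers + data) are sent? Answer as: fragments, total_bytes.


Max data per non-final fragment = floor((MTU - header)/8)*8 = floor((1000 - 20)/8)*8 = floor(980/8)*8 = 976 B
Final fragment needs no 8-byte alignment: it can carry up to MTU - header = 980 B
Non-final fragments needed = ceil((payload - 980) / 976) = ceil(2024/976) = ceil(2.0738) = 3
Number of fragments = 3 + 1 = 4
Fragment sizes (data): 3 * 976 B + 76 B (last, 76 <= 980 OK)
Total bytes sent = payload + n_frags * header = 3004 + 4*20 = 3004 + 80 = 3084 B

4, 3084


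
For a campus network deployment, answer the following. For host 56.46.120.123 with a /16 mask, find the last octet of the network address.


Given: IP = 56.46.120.123, prefix = /16
Subnet mask = 255.255.0.0
Last octet of IP: 123
Last octet of mask: 0
Network last octet = 123 AND 0 = 0

0


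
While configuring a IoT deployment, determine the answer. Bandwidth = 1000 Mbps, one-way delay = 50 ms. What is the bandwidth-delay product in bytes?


Given: bandwidth = 1000 Mbps, delay = 50 ms
BDP in bits = 1000 * 10^6 * 50 / 1000
BDP in bits = 50000000
BDP in bytes = 50000000 / 8 = 6250000

6250000


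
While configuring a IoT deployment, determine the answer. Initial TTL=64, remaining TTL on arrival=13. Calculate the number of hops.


Given: initial TTL = 64, received TTL = 13
Hops = initial TTL - received TTL
Hops = 64 - 13 = 51

51


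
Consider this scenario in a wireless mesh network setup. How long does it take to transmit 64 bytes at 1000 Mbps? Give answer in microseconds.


Given: packet = 64 bytes, bandwidth = 1000 Mbps
Packet in bits = 64 * 8 = 512 bits
Bandwidth = 1000 * 10^6 = 1000000000 bps
Time = 512 / 1000000000 seconds
Time in us = 512 * 10^6 / 1000000000 = 0.512

0.512


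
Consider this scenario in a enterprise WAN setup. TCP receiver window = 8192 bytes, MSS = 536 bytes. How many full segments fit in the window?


Given: RWND = 8192 bytes, MSS = 536 bytes
Full segments = floor(RWND / MSS)
Full segments = floor(8192 / 536)
Full segments = floor(15.2836) = 15

15


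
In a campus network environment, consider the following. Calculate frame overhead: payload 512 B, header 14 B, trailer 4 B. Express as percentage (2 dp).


Given: payload = 512 B, header = 14 B, trailer = 4 B
Overhead bytes = header + trailer = 14 + 4 = 18
Total frame = payload + overhead = 512 + 18 = 530
Overhead % = 18 / 530 * 100 = 3.3962% -> 3.40% (2 dp)

3.40


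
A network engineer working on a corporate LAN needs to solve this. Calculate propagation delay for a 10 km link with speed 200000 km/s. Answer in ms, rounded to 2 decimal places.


Given: distance = 10 km, speed = 200000 km/s
Delay = distance / speed = 10 / 200000 seconds
Delay in ms = 10 * 1000 / 200000
Delay = 0.0500 ms
Rounded to 2 dp = 0.05 ms

0.05


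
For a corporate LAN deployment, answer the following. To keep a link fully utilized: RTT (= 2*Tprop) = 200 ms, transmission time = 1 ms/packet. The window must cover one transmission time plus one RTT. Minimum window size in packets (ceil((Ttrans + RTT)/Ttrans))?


Given: Ttrans = 1 ms, RTT = 200 ms (= 2 * Tprop, Tprop = 100 ms)
Time until first ACK returns = Ttrans + RTT = 1 + 200 = 201 ms
Need W * Ttrans >= Ttrans + RTT  ->  W >= (Ttrans + RTT) / Ttrans
(Ttrans + RTT) / Ttrans = 201 / 1 = 201
W_min = ceil(201) = 201

201


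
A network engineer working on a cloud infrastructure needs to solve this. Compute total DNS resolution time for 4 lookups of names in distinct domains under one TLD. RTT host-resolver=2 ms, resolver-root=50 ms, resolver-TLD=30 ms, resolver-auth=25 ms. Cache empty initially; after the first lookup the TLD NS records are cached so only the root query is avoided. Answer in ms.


Lookup 1 (cold cache): local + root + TLD + auth = 2 + 50 + 30 + 25 = 107 ms
Lookups 2..4 (TLD NS cached -> skip root; new domain -> still ask TLD and auth): local + TLD + auth = 2 + 30 + 25 = 57 ms each
Remaining 3 lookups: 3 * 57 = 171 ms
Total = 107 + 171 = 278 ms

278


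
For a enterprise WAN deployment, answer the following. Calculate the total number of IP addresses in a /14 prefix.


Given: CIDR prefix /14
Host bits = 32 - 14 = 18
Total addresses = 2^18 = 262144

262144


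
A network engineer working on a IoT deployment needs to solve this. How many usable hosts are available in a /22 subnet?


Given: subnet mask /22
Host bits = 32 - 22 = 10
Total addresses = 2^10 = 1024
Usable hosts = 1024 - 2 (network + broadcast) = 1022

1022


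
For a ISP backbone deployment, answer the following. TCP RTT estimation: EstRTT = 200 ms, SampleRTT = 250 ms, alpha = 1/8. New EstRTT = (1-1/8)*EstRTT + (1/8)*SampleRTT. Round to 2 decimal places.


Given: EstRTT = 200 ms, SampleRTT = 250 ms, alpha = 1/8
New EstRTT = (1 - alpha) * EstRTT + alpha * SampleRTT
(7/8) * 200 = 175
(1/8) * 250 = 31.25
New EstRTT = 175 + 31.25 = 206.25 ms -> 206.25 ms (2 dp)

206.25


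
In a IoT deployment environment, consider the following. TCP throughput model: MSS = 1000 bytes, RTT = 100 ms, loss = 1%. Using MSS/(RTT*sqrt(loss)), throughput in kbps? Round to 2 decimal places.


Given: MSS = 1000 bytes, RTT = 100 ms, loss = 1%
RTT in seconds = 100 / 1000 = 0.1
Loss rate = 1% = 0.01
sqrt(loss) = sqrt(0.01) = 0.1
Throughput (bytes/s) = 1000 / (0.1 * 0.1) = 100000.0000
Throughput (kbps) = 100000.0000 * 8 / 1000 = 800.000000 -> 800.00 kbps (2 dp)

800.00


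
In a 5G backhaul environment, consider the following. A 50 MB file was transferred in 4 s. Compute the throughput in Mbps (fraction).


Given: file = 50 MB, time = 4 s
File in Mb = 50 * 8 = 400 Mb
Throughput = 400 / 4 Mbps
Throughput = 100 Mbps

100


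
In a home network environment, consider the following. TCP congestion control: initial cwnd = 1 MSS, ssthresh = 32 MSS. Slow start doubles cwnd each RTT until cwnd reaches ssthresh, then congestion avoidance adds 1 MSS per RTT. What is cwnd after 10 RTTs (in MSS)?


RTT 0: cwnd = 1 MSS (initial)
RTT 1: cwnd = 2 MSS (slow start, doubled)
RTT 2: cwnd = 4 MSS (slow start, doubled)
RTT 3: cwnd = 8 MSS (slow start, doubled)
RTT 4: cwnd = 16 MSS (slow start, doubled)
RTT 5: cwnd = 32 MSS (slow start, doubled)
RTT 6: cwnd = 33 MSS (congestion avoidance, +1)
RTT 7: cwnd = 34 MSS (congestion avoidance, +1)
RTT 8: cwnd = 35 MSS (congestion avoidance, +1)
RTT 9: cwnd = 36 MSS (congestion avoidance, +1)
RTT 10: cwnd = 37 MSS (congestion avoidance, +1)

37


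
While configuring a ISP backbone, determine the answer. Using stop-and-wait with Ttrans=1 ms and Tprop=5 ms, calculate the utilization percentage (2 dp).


Given: Ttrans = 1 ms, Tprop = 5 ms
RTT = 2 * Tprop = 2 * 5 = 10 ms
U = Ttrans / (Ttrans + RTT)
U = 1 / (1 + 10)
U = 1 / 11 = 0.090909
U% = 9.09%

9.09


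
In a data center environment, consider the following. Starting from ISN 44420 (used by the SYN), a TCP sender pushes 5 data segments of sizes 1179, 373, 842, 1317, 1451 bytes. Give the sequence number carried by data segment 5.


The SYN occupies sequence number ISN = 44420, so the first data byte is ISN + 1 = 44421.
SEQ of data segment i = (ISN + 1) + sum of payload sizes of segments 1..i-1.
Segment 1: SEQ = 44421, payload = 1179 bytes
Segment 2: SEQ = 45600, payload = 373 bytes
Segment 3: SEQ = 45973, payload = 842 bytes
Segment 4: SEQ = 46815, payload = 1317 bytes
Segment 5: SEQ = 48132, payload = 1451 bytes
SEQ of segment 5 = 44421 + 1179 + 373 + 842 + 1317 = 48132

48132


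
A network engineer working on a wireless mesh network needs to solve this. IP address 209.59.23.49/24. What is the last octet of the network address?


Given: IP = 209.59.23.49, prefix = /24
Subnet mask = 255.255.255.0
Last octet of IP: 49
Last octet of mask: 0
Network last octet = 49 AND 0 = 0

0


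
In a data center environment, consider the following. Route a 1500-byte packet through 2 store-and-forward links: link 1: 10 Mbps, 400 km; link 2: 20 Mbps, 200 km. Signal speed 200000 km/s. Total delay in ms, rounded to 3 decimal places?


Packet = 1500 bytes = 12000 bits. Store-and-forward: sum (t_trans + t_prop) per link.
Link 1: t_trans = 12000/(10*10^6) s = 1.2000 ms; t_prop = 400/200000 s = 2.0000 ms; subtotal = 3.2000 ms
Link 2: t_trans = 12000/(20*10^6) s = 0.6000 ms; t_prop = 200/200000 s = 1.0000 ms; subtotal = 1.6000 ms
End-to-end = 3.2000 + 1.6000 = 4.8000 ms -> 4.800 ms (3 dp)

4.800


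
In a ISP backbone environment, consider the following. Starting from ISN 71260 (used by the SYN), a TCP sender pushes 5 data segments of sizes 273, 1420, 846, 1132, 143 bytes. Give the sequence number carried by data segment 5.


The SYN occupies sequence number ISN = 71260, so the first data byte is ISN + 1 = 71261.
SEQ of data segment i = (ISN + 1) + sum of payload sizes of segments 1..i-1.
Segment 1: SEQ = 71261, payload = 273 bytes
Segment 2: SEQ = 71534, payload = 1420 bytes
Segment 3: SEQ = 72954, payload = 846 bytes
Segment 4: SEQ = 73800, payload = 1132 bytes
Segment 5: SEQ = 74932, payload = 143 bytes
SEQ of segment 5 = 71261 + 273 + 1420 + 846 + 1132 = 74932

74932


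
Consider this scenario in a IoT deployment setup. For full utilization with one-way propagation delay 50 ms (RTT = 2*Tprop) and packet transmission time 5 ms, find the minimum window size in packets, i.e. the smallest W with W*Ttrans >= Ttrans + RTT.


Given: Ttrans = 5 ms, RTT = 100 ms (= 2 * Tprop, Tprop = 50 ms)
Time until first ACK returns = Ttrans + RTT = 5 + 100 = 105 ms
Need W * Ttrans >= Ttrans + RTT  ->  W >= (Ttrans + RTT) / Ttrans
(Ttrans + RTT) / Ttrans = 105 / 5 = 21
W_min = ceil(21) = 21

21


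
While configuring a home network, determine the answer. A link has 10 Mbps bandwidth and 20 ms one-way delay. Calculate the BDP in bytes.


Given: bandwidth = 10 Mbps, delay = 20 ms
BDP in bits = 10 * 10^6 * 20 / 1000
BDP in bits = 200000
BDP in bytes = 200000 / 8 = 25000

25000


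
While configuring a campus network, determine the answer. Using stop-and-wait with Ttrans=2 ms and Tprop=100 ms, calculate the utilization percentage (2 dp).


Given: Ttrans = 2 ms, Tprop = 100 ms
RTT = 2 * Tprop = 2 * 100 = 200 ms
U = Ttrans / (Ttrans + RTT)
U = 2 / (2 + 200)
U = 2 / 202 = 0.009901
U% = 0.99%

0.99


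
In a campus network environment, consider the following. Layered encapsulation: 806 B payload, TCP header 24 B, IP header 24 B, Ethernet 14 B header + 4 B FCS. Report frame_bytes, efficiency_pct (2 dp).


TCP segment = 806 + 24 = 830 B
IP packet = 830 + 24 = 854 B
Ethernet frame = 854 + 14 + 4 = 872 B
Efficiency = app / frame = 806 / 872 = 0.924312 = 92.4312% -> 92.43% (2 dp)

872, 92.43


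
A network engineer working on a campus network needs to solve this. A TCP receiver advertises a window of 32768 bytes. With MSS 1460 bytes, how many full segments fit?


Given: RWND = 32768 bytes, MSS = 1460 bytes
Full segments = floor(RWND / MSS)
Full segments = floor(32768 / 1460)
Full segments = floor(22.4438) = 22

22


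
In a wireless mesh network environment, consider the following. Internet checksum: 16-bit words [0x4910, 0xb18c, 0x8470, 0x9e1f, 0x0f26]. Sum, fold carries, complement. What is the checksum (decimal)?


Given words: [0x4910, 0xb18c, 0x8470, 0x9e1f, 0x0f26]
Step 1: Sum all words
Raw sum = 18704 + 45452 + 33904 + 40479 + 3878 = 142417
Step 2: Fold carry: (11345 + 2) = 11347
One's complement = ~11347 & 0xFFFF = 54188

54188


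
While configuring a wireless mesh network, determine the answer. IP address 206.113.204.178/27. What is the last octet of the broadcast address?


Given: IP = 206.113.204.178, prefix = /27
Host bits = 32 - 27 = 5
Network last octet = 178 AND mask = 160
Host part size = 2^5 - 1 = 31
Broadcast last octet = 160 OR 31 = 191

191


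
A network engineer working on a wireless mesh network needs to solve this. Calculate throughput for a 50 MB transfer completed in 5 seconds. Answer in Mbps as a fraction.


Given: file = 50 MB, time = 5 s
File in Mb = 50 * 8 = 400 Mb
Throughput = 400 / 5 Mbps
Throughput = 80 Mbps

80


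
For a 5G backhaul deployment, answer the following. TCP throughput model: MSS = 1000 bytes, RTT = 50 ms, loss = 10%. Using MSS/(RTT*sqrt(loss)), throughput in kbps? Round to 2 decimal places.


Given: MSS = 1000 bytes, RTT = 50 ms, loss = 10%
RTT in seconds = 50 / 1000 = 0.05
Loss rate = 10% = 0.1
sqrt(loss) = sqrt(0.1) = 0.316227766017
Throughput (bytes/s) = 1000 / (0.05 * 0.316227766017) = 63245.5532
Throughput (kbps) = 63245.5532 * 8 / 1000 = 505.964426 -> 505.96 kbps (2 dp)

505.96


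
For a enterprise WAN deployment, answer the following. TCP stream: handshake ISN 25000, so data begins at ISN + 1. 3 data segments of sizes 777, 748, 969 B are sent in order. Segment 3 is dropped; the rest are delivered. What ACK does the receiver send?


SYN uses sequence number 25000; first data byte = ISN + 1 = 25001.
Segment 1: SEQ = 25001, len = 777 B, covers [25001, 25777]
Segment 2: SEQ = 25778, len = 748 B, covers [25778, 26525]
Segment 3: SEQ = 26526, len = 969 B, covers [26526, 27494] [LOST]
In-order data received: bytes [25001, 26525] (segments 1..2).
Segment 3 missing -> gap begins at byte 26526.
Cumulative ACK = next expected in-order byte = 25001 + 777 + 748 = 26526

26526


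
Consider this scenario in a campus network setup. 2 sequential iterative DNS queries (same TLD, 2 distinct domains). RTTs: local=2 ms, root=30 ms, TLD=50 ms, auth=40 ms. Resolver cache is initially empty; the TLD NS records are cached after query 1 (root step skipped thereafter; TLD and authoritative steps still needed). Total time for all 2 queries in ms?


Lookup 1 (cold cache): local + root + TLD + auth = 2 + 30 + 50 + 40 = 122 ms
Lookups 2..2 (TLD NS cached -> skip root; new domain -> still ask TLD and auth): local + TLD + auth = 2 + 50 + 40 = 92 ms each
Remaining 1 lookups: 1 * 92 = 92 ms
Total = 122 + 92 = 214 ms

214


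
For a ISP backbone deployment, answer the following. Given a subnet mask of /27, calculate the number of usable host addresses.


Given: subnet mask /27
Host bits = 32 - 27 = 5
Total addresses = 2^5 = 32
Usable hosts = 32 - 2 (network + broadcast) = 30

30


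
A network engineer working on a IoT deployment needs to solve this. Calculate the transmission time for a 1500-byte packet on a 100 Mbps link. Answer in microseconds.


Given: packet = 1500 bytes, bandwidth = 100 Mbps
Packet in bits = 1500 * 8 = 12000 bits
Bandwidth = 100 * 10^6 = 100000000 bps
Time = 12000 / 100000000 seconds
Time in us = 12000 * 10^6 / 100000000 = 120

120


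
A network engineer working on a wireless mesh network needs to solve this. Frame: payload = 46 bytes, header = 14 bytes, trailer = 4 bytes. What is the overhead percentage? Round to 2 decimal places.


Given: payload = 46 B, header = 14 B, trailer = 4 B
Overhead bytes = header + trailer = 14 + 4 = 18
Total frame = payload + overhead = 46 + 18 = 64
Overhead % = 18 / 64 * 100 = 28.1250% -> 28.13% (2 dp)

28.13


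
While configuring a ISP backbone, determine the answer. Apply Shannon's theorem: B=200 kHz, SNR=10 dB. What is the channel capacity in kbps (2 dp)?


Given: B = 200 kHz, SNR = 10 dB
SNR linear = 10^(10/10) = 10
1 + SNR = 11
log2(11) = 3.4594316186
C = 200 * 1000 * 3.4594316186 = 691886.3237 bps
C = 691.886324 kbps -> 691.89 kbps (2 dp)

691.89


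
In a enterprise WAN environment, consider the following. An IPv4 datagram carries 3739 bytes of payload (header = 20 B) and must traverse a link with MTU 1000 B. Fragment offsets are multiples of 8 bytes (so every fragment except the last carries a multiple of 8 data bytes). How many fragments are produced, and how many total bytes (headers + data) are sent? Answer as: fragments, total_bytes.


Max data per non-final fragment = floor((MTU - header)/8)*8 = floor((1000 - 20)/8)*8 = floor(980/8)*8 = 976 B
Final fragment needs no 8-byte alignment: it can carry up to MTU - header = 980 B
Non-final fragments needed = ceil((payload - 980) / 976) = ceil(2759/976) = ceil(2.8268) = 3
Number of fragments = 3 + 1 = 4
Fragment sizes (data): 3 * 976 B + 811 B (last, 811 <= 980 OK)
Total bytes sent = payload + n_frags * header = 3739 + 4*20 = 3739 + 80 = 3819 B

4, 3819


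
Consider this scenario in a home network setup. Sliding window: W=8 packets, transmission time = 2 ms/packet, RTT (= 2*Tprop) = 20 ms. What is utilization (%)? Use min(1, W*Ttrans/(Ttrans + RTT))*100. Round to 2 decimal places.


Given: W = 8, Ttrans = 2 ms, RTT = 20 ms (= 2 * Tprop, Tprop = 10 ms)
Cycle time = Ttrans + RTT = 2 + 20 = 22 ms (first packet sent until its ACK returns)
W * Ttrans = 8 * 2 = 16 ms of sending per cycle
W * Ttrans / (Ttrans + RTT) = 16 / 22 = 0.727273
U = min(1, 0.727273) = 0.727273
U% = 72.73%

72.73


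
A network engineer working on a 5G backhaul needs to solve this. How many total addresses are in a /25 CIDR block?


Given: CIDR prefix /25
Host bits = 32 - 25 = 7
Total addresses = 2^7 = 128

128
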